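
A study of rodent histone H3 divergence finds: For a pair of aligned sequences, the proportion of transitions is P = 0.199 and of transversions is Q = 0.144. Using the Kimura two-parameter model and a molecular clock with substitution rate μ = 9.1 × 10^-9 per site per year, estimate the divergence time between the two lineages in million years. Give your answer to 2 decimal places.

26.12

Under the Kimura two-parameter model, d = −½ ln(1 − 2P − Q) − ¼ ln(1 − 2Q).
1 − 2P − Q = 0.458, giving −½ ln(0.458) = 0.390443.
1 − 2Q = 0.712, giving −¼ ln(0.712) = 0.084919.
d = 0.390443 + 0.084919 = 0.475362.
Under a molecular clock d = 2μt, so t = d/(2μ) = 0.475362 / (2 × 9.1 × 10^-9) = 26.12 million years.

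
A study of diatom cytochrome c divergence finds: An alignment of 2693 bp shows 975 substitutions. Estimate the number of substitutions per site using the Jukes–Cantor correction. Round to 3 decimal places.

p = 975/2693 ≈ 0.36205.
d = −(3/4) ln(1 − 4p/3) = −0.75 ln(1 − 0.482733) = −0.75 ln(0.517267)
  = −0.75 × (-0.659196) = 0.494397 substitutions/site.

0.494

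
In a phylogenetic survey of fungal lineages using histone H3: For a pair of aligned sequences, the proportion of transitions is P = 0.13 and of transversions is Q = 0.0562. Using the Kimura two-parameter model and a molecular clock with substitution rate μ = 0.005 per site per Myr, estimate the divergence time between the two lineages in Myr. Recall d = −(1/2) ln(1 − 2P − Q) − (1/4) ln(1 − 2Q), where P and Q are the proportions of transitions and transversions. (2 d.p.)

21.99

Under the Kimura two-parameter model, d = −½ ln(1 − 2P − Q) − ¼ ln(1 − 2Q).
1 − 2P − Q = 0.6838, giving −½ ln(0.6838) = 0.190045.
1 − 2Q = 0.8876, giving −¼ ln(0.8876) = 0.029809.
d = 0.190045 + 0.029809 = 0.219854.
Under a molecular clock d = 2μt, so t = d/(2μ) = 0.219854 / (2 × 0.005) = 21.99 Myr.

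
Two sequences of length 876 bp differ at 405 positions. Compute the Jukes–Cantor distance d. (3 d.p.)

0.719

p = 405/876 ≈ 0.462329.
d = −(3/4) ln(1 − 4p/3) = −0.75 ln(1 − 0.616439) = −0.75 ln(0.383561)
  = −0.75 × (-0.958257) = 0.718693 substitutions/site.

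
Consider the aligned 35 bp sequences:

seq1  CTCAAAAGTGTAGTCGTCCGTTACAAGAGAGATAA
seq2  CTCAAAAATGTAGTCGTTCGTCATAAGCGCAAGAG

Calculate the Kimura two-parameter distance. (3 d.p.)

0.327

Of 35 sites, 6 differences are transitions and 3 are transversions, so P = 6/35 ≈ 0.171429 and Q = 3/35 ≈ 0.085714.
Under the Kimura two-parameter model, d = −½ ln(1 − 2P − Q) − ¼ ln(1 − 2Q).
1 − 2P − Q = 0.571428, giving −½ ln(0.571428) = 0.279808.
1 − 2Q = 0.828572, giving −¼ ln(0.828572) = 0.047013.
d = 0.279808 + 0.047013 = 0.326821.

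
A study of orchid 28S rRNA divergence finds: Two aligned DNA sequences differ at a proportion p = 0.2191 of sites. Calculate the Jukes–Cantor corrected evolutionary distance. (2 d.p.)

d = −(3/4) ln(1 − 4p/3) = −0.75 ln(1 − 0.292133) = −0.75 ln(0.707867)
  = −0.75 × (-0.345499) = 0.259124 substitutions/site.

0.26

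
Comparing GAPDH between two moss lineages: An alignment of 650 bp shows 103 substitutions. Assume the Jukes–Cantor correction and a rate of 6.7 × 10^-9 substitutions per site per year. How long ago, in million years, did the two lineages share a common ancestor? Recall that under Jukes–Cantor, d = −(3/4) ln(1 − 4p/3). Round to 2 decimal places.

p = 103/650 ≈ 0.158462.
d = −(3/4) ln(1 − 4p/3) = −0.75 ln(1 − 0.211283) = −0.75 ln(0.788717)
  = −0.75 × (-0.237348) = 0.178011 substitutions/site.
Under a molecular clock d = 2μt, so t = d/(2μ) = 0.178011 / (2 × 6.7 × 10^-9) = 13.28 million years.

13.28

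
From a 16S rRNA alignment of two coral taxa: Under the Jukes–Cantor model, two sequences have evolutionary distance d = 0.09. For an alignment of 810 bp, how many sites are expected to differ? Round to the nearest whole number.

69

Invert JC69: p = (3/4)(1 − e^(−4d/3)) = 0.75 × (1 − e^(-0.12)) = 0.75 × (1 − 0.886920) = 0.084810.
Expected differing sites = pL ≈ 0.084810 × 810 = 68.6961 ≈ 69.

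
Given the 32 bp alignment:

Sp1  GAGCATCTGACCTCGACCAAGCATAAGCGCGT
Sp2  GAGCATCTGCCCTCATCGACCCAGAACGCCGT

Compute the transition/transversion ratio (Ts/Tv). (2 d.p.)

0.11

Transitions are A↔G and C↔T; transversions are all other mismatches.
Transitions: 1. Transversions: 9.
R = 1/9 = 0.111111… ≈ 0.11 (to 2 d.p.).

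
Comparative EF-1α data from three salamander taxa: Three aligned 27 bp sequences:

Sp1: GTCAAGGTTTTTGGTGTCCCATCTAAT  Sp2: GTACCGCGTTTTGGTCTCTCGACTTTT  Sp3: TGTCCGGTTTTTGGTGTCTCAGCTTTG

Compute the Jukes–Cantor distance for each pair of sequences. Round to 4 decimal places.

d(Sp1,Sp2) = 0.5876, d(Sp1,Sp3) = 0.5107, d(Sp2,Sp3) = 0.4408

Sp1–Sp2: 11/27 sites differ → p ≈ 0.407407, d = −0.75 ln(1 − 0.543209) = 0.587647 ≈ 0.5876.
Sp1–Sp3: 10/27 sites differ → p ≈ 0.37037, d = −0.75 ln(1 − 0.493827) = 0.510658 ≈ 0.5107.
Sp2–Sp3: 9/27 sites differ → p ≈ 0.333333, d = −0.75 ln(1 − 0.444444) = 0.440839 ≈ 0.4408.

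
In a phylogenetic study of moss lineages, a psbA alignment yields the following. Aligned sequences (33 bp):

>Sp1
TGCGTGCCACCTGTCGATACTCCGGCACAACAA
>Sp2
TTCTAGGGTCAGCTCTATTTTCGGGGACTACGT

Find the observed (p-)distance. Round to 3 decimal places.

0.515

The sequences differ at 17 of 33 positions.
p = 17/33 = 0.515151… ≈ 0.515 (to 3 d.p.).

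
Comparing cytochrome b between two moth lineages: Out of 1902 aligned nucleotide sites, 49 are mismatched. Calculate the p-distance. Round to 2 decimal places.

p = 49/1902 = 0.025762… ≈ 0.03 (to 2 d.p.).

0.03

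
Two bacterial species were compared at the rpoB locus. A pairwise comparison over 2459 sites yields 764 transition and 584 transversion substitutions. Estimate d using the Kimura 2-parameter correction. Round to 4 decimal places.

P = 764/2459 ≈ 0.310695 and Q = 584/2459 ≈ 0.237495.
Under the Kimura two-parameter model, d = −½ ln(1 − 2P − Q) − ¼ ln(1 − 2Q).
1 − 2P − Q = 0.141115, giving −½ ln(0.141115) = 0.979090.
1 − 2Q = 0.52501, giving −¼ ln(0.52501) = 0.161084.
d = 0.979090 + 0.161084 = 1.140174.

1.1402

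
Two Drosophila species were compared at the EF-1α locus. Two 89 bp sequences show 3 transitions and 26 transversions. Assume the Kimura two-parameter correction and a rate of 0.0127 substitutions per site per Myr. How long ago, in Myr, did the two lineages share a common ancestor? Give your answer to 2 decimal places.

17.41

P = 3/89 ≈ 0.033708 and Q = 26/89 ≈ 0.292135.
Under the Kimura two-parameter model, d = −½ ln(1 − 2P − Q) − ¼ ln(1 − 2Q).
1 − 2P − Q = 0.640449, giving −½ ln(0.640449) = 0.222793.
1 − 2Q = 0.41573, giving −¼ ln(0.41573) = 0.219430.
d = 0.222793 + 0.219430 = 0.442223.
Under a molecular clock d = 2μt, so t = d/(2μ) = 0.442223 / (2 × 0.0127) = 17.41 Myr.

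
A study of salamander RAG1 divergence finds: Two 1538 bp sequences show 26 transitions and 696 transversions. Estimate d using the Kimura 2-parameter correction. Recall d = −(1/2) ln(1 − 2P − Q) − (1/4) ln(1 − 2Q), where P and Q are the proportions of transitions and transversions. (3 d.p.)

P = 26/1538 ≈ 0.016905 and Q = 696/1538 ≈ 0.452536.
Under the Kimura two-parameter model, d = −½ ln(1 − 2P − Q) − ¼ ln(1 − 2Q).
1 − 2P − Q = 0.513654, giving −½ ln(0.513654) = 0.333103.
1 − 2Q = 0.094928, giving −¼ ln(0.094928) = 0.588659.
d = 0.333103 + 0.588659 = 0.921762.

0.922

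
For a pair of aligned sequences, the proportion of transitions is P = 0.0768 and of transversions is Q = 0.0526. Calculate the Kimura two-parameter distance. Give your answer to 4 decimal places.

Under the Kimura two-parameter model, d = −½ ln(1 − 2P − Q) − ¼ ln(1 − 2Q).
1 − 2P − Q = 0.7938, giving −½ ln(0.7938) = 0.115462.
1 − 2Q = 0.8948, giving −¼ ln(0.8948) = 0.027789.
d = 0.115462 + 0.027789 = 0.143251.

0.1433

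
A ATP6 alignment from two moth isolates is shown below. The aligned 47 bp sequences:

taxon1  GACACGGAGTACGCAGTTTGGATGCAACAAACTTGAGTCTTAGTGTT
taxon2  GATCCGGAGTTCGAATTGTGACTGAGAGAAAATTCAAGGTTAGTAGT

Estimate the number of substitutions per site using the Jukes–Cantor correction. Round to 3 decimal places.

0.536

The sequences differ at 18 of 47 sites, so p = 18/47 ≈ 0.382979.
d = −(3/4) ln(1 − 4p/3) = −0.75 ln(1 − 0.510639) = −0.75 ln(0.489361)
  = −0.75 × (-0.714655) = 0.535991 substitutions/site.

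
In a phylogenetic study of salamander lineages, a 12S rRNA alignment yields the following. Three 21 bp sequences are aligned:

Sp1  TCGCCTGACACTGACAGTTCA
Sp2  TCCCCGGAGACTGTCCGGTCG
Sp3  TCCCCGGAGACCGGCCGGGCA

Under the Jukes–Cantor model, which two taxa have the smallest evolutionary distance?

Sp2 and Sp3

Sp1–Sp2: 7/21 differ, p = 0.333, d = 0.441.
Sp1–Sp3: 8/21 differ, p = 0.381, d = 0.532.
Sp2–Sp3: 4/21 differ, p = 0.190, d = 0.220.
The smallest distance is between Sp2 and Sp3.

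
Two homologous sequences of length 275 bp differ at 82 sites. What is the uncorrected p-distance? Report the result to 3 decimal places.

0.298

p = 82/275 = 0.298181… ≈ 0.298 (to 3 d.p.).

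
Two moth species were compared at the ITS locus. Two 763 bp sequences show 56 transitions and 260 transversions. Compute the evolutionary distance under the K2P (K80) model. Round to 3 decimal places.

P = 56/763 ≈ 0.073394 and Q = 260/763 ≈ 0.34076.
Under the Kimura two-parameter model, d = −½ ln(1 − 2P − Q) − ¼ ln(1 − 2Q).
1 − 2P − Q = 0.512452, giving −½ ln(0.512452) = 0.334274.
1 − 2Q = 0.31848, giving −¼ ln(0.31848) = 0.286049.
d = 0.334274 + 0.286049 = 0.620323.

0.620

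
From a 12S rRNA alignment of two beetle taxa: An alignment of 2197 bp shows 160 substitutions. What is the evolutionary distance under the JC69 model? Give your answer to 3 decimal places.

0.077

p = 160/2197 ≈ 0.072827.
d = −(3/4) ln(1 − 4p/3) = −0.75 ln(1 − 0.097103) = −0.75 ln(0.902897)
  = −0.75 × (-0.102147) = 0.076610 substitutions/site.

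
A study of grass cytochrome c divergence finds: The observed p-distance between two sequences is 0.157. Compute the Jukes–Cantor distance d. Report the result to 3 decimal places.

d = −(3/4) ln(1 − 4p/3) = −0.75 ln(1 − 0.209333) = −0.75 ln(0.790667)
  = −0.75 × (-0.234878) = 0.176159 substitutions/site.

0.176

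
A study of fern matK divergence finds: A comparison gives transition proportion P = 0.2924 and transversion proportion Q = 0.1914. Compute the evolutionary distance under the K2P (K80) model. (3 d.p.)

Under the Kimura two-parameter model, d = −½ ln(1 − 2P − Q) − ¼ ln(1 − 2Q).
1 − 2P − Q = 0.2238, giving −½ ln(0.2238) = 0.748501.
1 − 2Q = 0.6172, giving −¼ ln(0.6172) = 0.120641.
d = 0.748501 + 0.120641 = 0.869142.

0.869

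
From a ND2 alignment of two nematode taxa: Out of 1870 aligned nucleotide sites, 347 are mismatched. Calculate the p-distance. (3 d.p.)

p = 347/1870 = 0.185561… ≈ 0.186 (to 3 d.p.).

0.186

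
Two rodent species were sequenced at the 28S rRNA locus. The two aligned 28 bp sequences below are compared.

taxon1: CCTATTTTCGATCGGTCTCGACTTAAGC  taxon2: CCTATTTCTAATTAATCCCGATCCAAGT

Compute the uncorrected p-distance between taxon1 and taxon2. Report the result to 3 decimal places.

The sequences differ at 11 of 28 positions.
p = 11/28 = 0.392857… ≈ 0.393 (to 3 d.p.).

0.393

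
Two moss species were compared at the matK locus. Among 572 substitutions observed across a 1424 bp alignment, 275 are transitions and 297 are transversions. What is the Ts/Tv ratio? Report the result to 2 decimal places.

0.93

R = 275/297 = 0.925925… ≈ 0.93 (to 2 d.p.).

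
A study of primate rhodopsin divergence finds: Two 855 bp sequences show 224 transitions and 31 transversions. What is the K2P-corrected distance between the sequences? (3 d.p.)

0.430

P = 224/855 ≈ 0.261988 and Q = 31/855 ≈ 0.036257.
Under the Kimura two-parameter model, d = −½ ln(1 − 2P − Q) − ¼ ln(1 − 2Q).
1 − 2P − Q = 0.439767, giving −½ ln(0.439767) = 0.410755.
1 − 2Q = 0.927486, giving −¼ ln(0.927486) = 0.018819.
d = 0.410755 + 0.018819 = 0.429574.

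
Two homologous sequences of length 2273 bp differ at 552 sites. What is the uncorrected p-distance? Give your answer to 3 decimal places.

p = 552/2273 = 0.242850… ≈ 0.243 (to 3 d.p.).

0.243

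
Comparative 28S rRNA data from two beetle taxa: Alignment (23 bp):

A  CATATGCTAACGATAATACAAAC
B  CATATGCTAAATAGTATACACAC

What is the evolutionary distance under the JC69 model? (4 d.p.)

The sequences differ at 5 of 23 sites (11, 12, 14, 15, 21), so p = 5/23 ≈ 0.217391.
d = −(3/4) ln(1 − 4p/3) = −0.75 ln(1 − 0.289855) = −0.75 ln(0.710145)
  = −0.75 × (-0.342286) = 0.256715 substitutions/site.

0.2567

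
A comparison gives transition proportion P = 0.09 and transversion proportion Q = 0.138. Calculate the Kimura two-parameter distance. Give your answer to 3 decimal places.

0.272

Under the Kimura two-parameter model, d = −½ ln(1 − 2P − Q) − ¼ ln(1 − 2Q).
1 − 2P − Q = 0.682, giving −½ ln(0.682) = 0.191363.
1 − 2Q = 0.724, giving −¼ ln(0.724) = 0.080741.
d = 0.191363 + 0.080741 = 0.272104.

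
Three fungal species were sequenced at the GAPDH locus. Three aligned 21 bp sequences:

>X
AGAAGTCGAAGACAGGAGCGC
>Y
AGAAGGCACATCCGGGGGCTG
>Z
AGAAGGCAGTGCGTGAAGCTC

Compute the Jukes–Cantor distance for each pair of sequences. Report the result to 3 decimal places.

d(X,Y) = 0.635, d(X,Z) = 0.635, d(Y,Z) = 0.532

X–Y: 9/21 sites differ → p ≈ 0.428571, d = −0.75 ln(1 − 0.571428) = 0.635472 ≈ 0.635.
X–Z: 9/21 sites differ → p ≈ 0.428571, d = −0.75 ln(1 − 0.571428) = 0.635472 ≈ 0.635.
Y–Z: 8/21 sites differ → p ≈ 0.380952, d = −0.75 ln(1 − 0.507936) = 0.531860 ≈ 0.532.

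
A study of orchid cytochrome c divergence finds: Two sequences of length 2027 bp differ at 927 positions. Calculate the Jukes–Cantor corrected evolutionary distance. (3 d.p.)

0.706

p = 927/2027 ≈ 0.457326.
d = −(3/4) ln(1 − 4p/3) = −0.75 ln(1 − 0.609768) = −0.75 ln(0.390232)
  = −0.75 × (-0.941014) = 0.705761 substitutions/site.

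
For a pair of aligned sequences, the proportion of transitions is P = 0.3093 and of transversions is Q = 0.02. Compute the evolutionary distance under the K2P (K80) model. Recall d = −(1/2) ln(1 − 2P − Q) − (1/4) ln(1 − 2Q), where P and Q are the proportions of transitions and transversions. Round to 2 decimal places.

Under the Kimura two-parameter model, d = −½ ln(1 − 2P − Q) − ¼ ln(1 − 2Q).
1 − 2P − Q = 0.3614, giving −½ ln(0.3614) = 0.508885.
1 − 2Q = 0.96, giving −¼ ln(0.96) = 0.010205.
d = 0.508885 + 0.010205 = 0.519090.

0.52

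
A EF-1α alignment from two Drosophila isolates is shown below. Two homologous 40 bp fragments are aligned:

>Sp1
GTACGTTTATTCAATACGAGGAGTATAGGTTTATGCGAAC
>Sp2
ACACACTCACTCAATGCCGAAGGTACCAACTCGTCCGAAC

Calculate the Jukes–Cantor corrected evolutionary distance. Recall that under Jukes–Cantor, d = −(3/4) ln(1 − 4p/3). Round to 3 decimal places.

The sequences differ at 20 of 40 sites, so p = 20/40 = 0.5.
d = −(3/4) ln(1 − 4p/3) = −0.75 ln(1 − 0.666667) = −0.75 ln(0.333333)
  = −0.75 × (-1.098613) = 0.823960 substitutions/site.

0.824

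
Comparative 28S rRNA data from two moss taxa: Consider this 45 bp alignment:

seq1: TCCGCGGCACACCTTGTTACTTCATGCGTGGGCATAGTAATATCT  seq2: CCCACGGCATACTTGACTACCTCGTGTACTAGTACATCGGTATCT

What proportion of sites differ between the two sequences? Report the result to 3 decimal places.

The sequences differ at 20 of 45 positions.
p = 20/45 = 0.444444… ≈ 0.444 (to 3 d.p.).

0.444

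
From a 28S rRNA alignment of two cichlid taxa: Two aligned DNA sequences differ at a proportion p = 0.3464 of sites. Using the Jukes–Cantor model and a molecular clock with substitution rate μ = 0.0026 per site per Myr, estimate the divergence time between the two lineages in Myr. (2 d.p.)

d = −(3/4) ln(1 − 4p/3) = −0.75 ln(1 − 0.461867) = −0.75 ln(0.538133)
  = −0.75 × (-0.619650) = 0.464738 substitutions/site.
Under a molecular clock d = 2μt, so t = d/(2μ) = 0.464738 / (2 × 0.0026) = 89.37 Myr.

89.37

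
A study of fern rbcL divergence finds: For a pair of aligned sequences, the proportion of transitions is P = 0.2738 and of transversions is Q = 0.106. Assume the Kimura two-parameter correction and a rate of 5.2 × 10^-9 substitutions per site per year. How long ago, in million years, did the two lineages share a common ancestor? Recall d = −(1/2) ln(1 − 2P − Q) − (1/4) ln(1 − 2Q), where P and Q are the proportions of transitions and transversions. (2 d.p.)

Under the Kimura two-parameter model, d = −½ ln(1 − 2P − Q) − ¼ ln(1 − 2Q).
1 − 2P − Q = 0.3464, giving −½ ln(0.3464) = 0.530081.
1 − 2Q = 0.788, giving −¼ ln(0.788) = 0.059564.
d = 0.530081 + 0.059564 = 0.589645.
Under a molecular clock d = 2μt, so t = d/(2μ) = 0.589645 / (2 × 5.2 × 10^-9) = 56.70 million years.

56.70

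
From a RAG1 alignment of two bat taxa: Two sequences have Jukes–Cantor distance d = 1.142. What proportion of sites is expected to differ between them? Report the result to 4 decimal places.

0.5864

p = (3/4)(1 − e^(−4d/3)) = 0.75 × (1 − e^(-1.522667)) = 0.75 × (1 − 0.218129) = 0.586403.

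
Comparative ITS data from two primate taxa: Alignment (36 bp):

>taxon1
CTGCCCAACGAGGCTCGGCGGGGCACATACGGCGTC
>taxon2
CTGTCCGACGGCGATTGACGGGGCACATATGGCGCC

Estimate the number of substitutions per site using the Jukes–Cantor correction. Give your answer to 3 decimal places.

The sequences differ at 9 of 36 sites (4, 7, 11, 12, 14, 16, 18, 30, 35), so p = 9/36 = 0.25.
d = −(3/4) ln(1 − 4p/3) = −0.75 ln(1 − 0.333333) = −0.75 ln(0.666667)
  = −0.75 × (-0.405465) = 0.304099 substitutions/site.

0.304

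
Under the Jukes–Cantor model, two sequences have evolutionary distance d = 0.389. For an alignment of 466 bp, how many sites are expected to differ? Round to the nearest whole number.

141

Invert JC69: p = (3/4)(1 − e^(−4d/3)) = 0.75 × (1 − e^(-0.518667)) = 0.75 × (1 − 0.595314) = 0.303515.
Expected differing sites = pL ≈ 0.303515 × 466 = 141.43799 ≈ 141.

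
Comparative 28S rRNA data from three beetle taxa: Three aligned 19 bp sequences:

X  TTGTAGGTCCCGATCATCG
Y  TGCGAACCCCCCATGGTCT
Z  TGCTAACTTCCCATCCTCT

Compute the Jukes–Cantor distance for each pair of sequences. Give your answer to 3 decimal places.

X–Y: 10/19 sites differ → p ≈ 0.526316, d = −0.75 ln(1 − 0.701755) = 0.907380 ≈ 0.907.
X–Z: 8/19 sites differ → p ≈ 0.421053, d = −0.75 ln(1 − 0.561404) = 0.618132 ≈ 0.618.
Y–Z: 5/19 sites differ → p ≈ 0.263158, d = −0.75 ln(1 − 0.350877) = 0.324100 ≈ 0.324.

d(X,Y) = 0.907, d(X,Z) = 0.618, d(Y,Z) = 0.324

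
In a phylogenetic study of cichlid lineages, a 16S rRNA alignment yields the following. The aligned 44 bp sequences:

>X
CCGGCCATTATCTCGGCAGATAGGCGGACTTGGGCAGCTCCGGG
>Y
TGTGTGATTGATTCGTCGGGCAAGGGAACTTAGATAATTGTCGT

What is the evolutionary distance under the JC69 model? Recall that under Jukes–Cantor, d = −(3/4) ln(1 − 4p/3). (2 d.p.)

0.97

The sequences differ at 24 of 44 sites, so p = 24/44 ≈ 0.545455.
d = −(3/4) ln(1 − 4p/3) = −0.75 ln(1 − 0.727273) = −0.75 ln(0.272727)
  = −0.75 × (-1.299284) = 0.974463 substitutions/site.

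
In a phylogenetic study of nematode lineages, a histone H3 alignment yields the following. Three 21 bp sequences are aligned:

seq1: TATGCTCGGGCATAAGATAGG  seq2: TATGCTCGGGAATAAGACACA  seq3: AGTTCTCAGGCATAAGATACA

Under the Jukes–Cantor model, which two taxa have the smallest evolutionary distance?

seq1 and seq2

seq1–seq2: 4/21 differ, p = 0.190, d = 0.220.
seq1–seq3: 6/21 differ, p = 0.286, d = 0.360.
seq2–seq3: 6/21 differ, p = 0.286, d = 0.360.
The smallest distance is between seq1 and seq2.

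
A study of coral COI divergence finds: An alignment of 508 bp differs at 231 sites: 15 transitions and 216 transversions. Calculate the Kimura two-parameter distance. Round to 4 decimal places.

0.8060

P = 15/508 ≈ 0.029528 and Q = 216/508 ≈ 0.425197.
Under the Kimura two-parameter model, d = −½ ln(1 − 2P − Q) − ¼ ln(1 − 2Q).
1 − 2P − Q = 0.515747, giving −½ ln(0.515747) = 0.331069.
1 − 2Q = 0.149606, giving −¼ ln(0.149606) = 0.474938.
d = 0.331069 + 0.474938 = 0.806007.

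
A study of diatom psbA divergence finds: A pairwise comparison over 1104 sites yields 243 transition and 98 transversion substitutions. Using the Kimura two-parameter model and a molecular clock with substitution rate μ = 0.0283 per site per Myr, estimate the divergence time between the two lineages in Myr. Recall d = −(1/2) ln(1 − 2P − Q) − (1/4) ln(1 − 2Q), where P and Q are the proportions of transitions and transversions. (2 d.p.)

P = 243/1104 ≈ 0.220109 and Q = 98/1104 ≈ 0.088768.
Under the Kimura two-parameter model, d = −½ ln(1 − 2P − Q) − ¼ ln(1 − 2Q).
1 − 2P − Q = 0.471014, giving −½ ln(0.471014) = 0.376434.
1 − 2Q = 0.822464, giving −¼ ln(0.822464) = 0.048863.
d = 0.376434 + 0.048863 = 0.425297.
Under a molecular clock d = 2μt, so t = d/(2μ) = 0.425297 / (2 × 0.0283) = 7.51 Myr.

7.51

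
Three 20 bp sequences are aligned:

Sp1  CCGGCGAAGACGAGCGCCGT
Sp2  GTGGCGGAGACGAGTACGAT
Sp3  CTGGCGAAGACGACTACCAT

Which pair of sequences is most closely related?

Sp1–Sp2: 7/20 differ, p = 0.350, d = 0.471.
Sp1–Sp3: 5/20 differ, p = 0.250, d = 0.304.
Sp2–Sp3: 4/20 differ, p = 0.200, d = 0.233.
The smallest distance is between Sp2 and Sp3.

Sp2 and Sp3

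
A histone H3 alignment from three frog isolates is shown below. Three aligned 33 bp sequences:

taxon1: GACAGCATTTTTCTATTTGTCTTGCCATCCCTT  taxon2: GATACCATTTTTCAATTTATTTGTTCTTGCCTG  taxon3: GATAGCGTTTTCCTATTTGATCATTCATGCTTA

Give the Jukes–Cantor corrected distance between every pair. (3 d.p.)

d(taxon1,taxon2) = 0.441, d(taxon1,taxon3) = 0.497, d(taxon2,taxon3) = 0.441

taxon1–taxon2: 11/33 sites differ → p ≈ 0.333333, d = −0.75 ln(1 − 0.444444) = 0.440839 ≈ 0.441.
taxon1–taxon3: 12/33 sites differ → p ≈ 0.363636, d = −0.75 ln(1 − 0.484848) = 0.497470 ≈ 0.497.
taxon2–taxon3: 11/33 sites differ → p ≈ 0.333333, d = −0.75 ln(1 − 0.444444) = 0.440839 ≈ 0.441.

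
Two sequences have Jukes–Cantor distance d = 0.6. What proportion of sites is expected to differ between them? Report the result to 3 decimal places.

p = (3/4)(1 − e^(−4d/3)) = 0.75 × (1 − e^(-0.8)) = 0.75 × (1 − 0.449329) = 0.413003.

0.413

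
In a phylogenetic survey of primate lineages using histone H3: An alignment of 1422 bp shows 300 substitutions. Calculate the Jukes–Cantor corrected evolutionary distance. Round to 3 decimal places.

0.248

p = 300/1422 ≈ 0.21097.
d = −(3/4) ln(1 − 4p/3) = −0.75 ln(1 − 0.281293) = −0.75 ln(0.718707)
  = −0.75 × (-0.330302) = 0.247727 substitutions/site.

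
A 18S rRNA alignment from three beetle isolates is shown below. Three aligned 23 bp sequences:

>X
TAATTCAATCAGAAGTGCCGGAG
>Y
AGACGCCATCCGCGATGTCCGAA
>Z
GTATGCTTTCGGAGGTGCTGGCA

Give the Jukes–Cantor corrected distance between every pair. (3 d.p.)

X–Y: 12/23 sites differ → p ≈ 0.521739, d = −0.75 ln(1 − 0.695652) = 0.892188 ≈ 0.892.
X–Z: 10/23 sites differ → p ≈ 0.434783, d = −0.75 ln(1 − 0.579711) = 0.650110 ≈ 0.650.
Y–Z: 12/23 sites differ → p ≈ 0.521739, d = −0.75 ln(1 − 0.695652) = 0.892188 ≈ 0.892.

d(X,Y) = 0.892, d(X,Z) = 0.650, d(Y,Z) = 0.892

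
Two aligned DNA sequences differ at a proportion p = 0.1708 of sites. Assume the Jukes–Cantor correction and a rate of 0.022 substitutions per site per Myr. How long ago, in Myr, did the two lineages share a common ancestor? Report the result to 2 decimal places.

4.40

d = −(3/4) ln(1 − 4p/3) = −0.75 ln(1 − 0.227733) = −0.75 ln(0.772267)
  = −0.75 × (-0.258425) = 0.193819 substitutions/site.
Under a molecular clock d = 2μt, so t = d/(2μ) = 0.193819 / (2 × 0.022) = 4.40 Myr.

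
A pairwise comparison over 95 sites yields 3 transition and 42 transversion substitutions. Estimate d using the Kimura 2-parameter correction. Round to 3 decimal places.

0.891

P = 3/95 ≈ 0.031579 and Q = 42/95 ≈ 0.442105.
Under the Kimura two-parameter model, d = −½ ln(1 − 2P − Q) − ¼ ln(1 − 2Q).
1 − 2P − Q = 0.494737, giving −½ ln(0.494737) = 0.351864.
1 − 2Q = 0.11579, giving −¼ ln(0.11579) = 0.538994.
d = 0.351864 + 0.538994 = 0.890858.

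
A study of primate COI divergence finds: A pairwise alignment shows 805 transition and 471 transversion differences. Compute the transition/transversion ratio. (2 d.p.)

R = 805/471 = 1.709129… ≈ 1.71 (to 2 d.p.).

1.71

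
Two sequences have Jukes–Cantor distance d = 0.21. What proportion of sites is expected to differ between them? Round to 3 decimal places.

0.183

p = (3/4)(1 − e^(−4d/3)) = 0.75 × (1 − e^(-0.28)) = 0.75 × (1 − 0.755784) = 0.183162.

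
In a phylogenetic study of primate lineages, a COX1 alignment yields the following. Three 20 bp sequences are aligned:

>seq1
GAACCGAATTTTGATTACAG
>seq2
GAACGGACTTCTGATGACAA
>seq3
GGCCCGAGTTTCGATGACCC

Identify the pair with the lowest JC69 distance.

seq1–seq2: 5/20 differ, p = 0.250, d = 0.304.
seq1–seq3: 7/20 differ, p = 0.350, d = 0.471.
seq2–seq3: 8/20 differ, p = 0.400, d = 0.572.
The smallest distance is between seq1 and seq2.

seq1 and seq2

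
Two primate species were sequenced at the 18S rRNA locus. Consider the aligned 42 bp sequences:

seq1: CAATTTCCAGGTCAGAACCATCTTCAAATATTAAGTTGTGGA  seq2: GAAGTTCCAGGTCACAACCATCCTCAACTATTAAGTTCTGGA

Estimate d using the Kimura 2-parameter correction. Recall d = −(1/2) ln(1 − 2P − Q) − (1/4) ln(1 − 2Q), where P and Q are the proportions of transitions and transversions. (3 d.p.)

0.159

Of 42 sites, 1 differences are transitions and 5 are transversions, so P = 1/42 ≈ 0.02381 and Q = 5/42 ≈ 0.119048.
Under the Kimura two-parameter model, d = −½ ln(1 − 2P − Q) − ¼ ln(1 − 2Q).
1 − 2P − Q = 0.833332, giving −½ ln(0.833332) = 0.091162.
1 − 2Q = 0.761904, giving −¼ ln(0.761904) = 0.067984.
d = 0.091162 + 0.067984 = 0.159146.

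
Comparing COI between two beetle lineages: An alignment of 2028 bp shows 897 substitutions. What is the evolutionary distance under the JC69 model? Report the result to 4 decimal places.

0.6682

p = 897/2028 ≈ 0.442308.
d = −(3/4) ln(1 − 4p/3) = −0.75 ln(1 − 0.589744) = −0.75 ln(0.410256)
  = −0.75 × (-0.890974) = 0.668231 substitutions/site.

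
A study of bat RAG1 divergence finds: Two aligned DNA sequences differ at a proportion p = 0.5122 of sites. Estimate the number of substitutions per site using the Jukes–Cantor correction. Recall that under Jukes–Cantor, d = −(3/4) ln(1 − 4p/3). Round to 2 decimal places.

0.86

d = −(3/4) ln(1 − 4p/3) = −0.75 ln(1 − 0.682933) = −0.75 ln(0.317067)
  = −0.75 × (-1.148642) = 0.861482 substitutions/site.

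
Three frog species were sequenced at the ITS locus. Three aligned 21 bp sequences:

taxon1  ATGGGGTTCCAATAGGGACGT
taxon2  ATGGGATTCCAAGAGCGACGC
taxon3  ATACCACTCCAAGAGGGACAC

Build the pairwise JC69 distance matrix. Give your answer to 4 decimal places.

taxon1–taxon2: 4/21 sites differ → p ≈ 0.190476, d = −0.75 ln(1 − 0.253968) = 0.219740 ≈ 0.2197.
taxon1–taxon3: 8/21 sites differ → p ≈ 0.380952, d = −0.75 ln(1 − 0.507936) = 0.531860 ≈ 0.5319.
taxon2–taxon3: 6/21 sites differ → p ≈ 0.285714, d = −0.75 ln(1 − 0.380952) = 0.359679 ≈ 0.3597.

d(taxon1,taxon2) = 0.2197, d(taxon1,taxon3) = 0.5319, d(taxon2,taxon3) = 0.3597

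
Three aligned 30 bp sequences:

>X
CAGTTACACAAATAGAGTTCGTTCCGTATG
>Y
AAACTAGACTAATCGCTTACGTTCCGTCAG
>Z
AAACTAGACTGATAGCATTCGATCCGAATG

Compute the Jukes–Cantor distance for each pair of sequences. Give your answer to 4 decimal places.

d(X,Y) = 0.5034, d(X,Z) = 0.4408, d(Y,Z) = 0.3295

X–Y: 11/30 sites differ → p ≈ 0.366667, d = −0.75 ln(1 − 0.488889) = 0.503376 ≈ 0.5034.
X–Z: 10/30 sites differ → p ≈ 0.333333, d = −0.75 ln(1 − 0.444444) = 0.440839 ≈ 0.4408.
Y–Z: 8/30 sites differ → p ≈ 0.266667, d = −0.75 ln(1 − 0.355556) = 0.329526 ≈ 0.3295.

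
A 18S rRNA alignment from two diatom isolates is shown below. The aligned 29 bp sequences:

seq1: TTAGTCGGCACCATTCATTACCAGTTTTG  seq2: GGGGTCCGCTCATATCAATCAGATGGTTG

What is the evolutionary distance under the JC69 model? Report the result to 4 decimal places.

0.8776

The sequences differ at 15 of 29 sites, so p = 15/29 ≈ 0.517241.
d = −(3/4) ln(1 − 4p/3) = −0.75 ln(1 − 0.689655) = −0.75 ln(0.310345)
  = −0.75 × (-1.170071) = 0.877553 substitutions/site.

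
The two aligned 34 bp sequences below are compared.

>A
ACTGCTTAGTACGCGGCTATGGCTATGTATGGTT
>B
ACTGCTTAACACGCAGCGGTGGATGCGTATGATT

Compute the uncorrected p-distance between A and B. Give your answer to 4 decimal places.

The sequences differ at 9 of 34 positions (sites 9, 10, 15, 18, 19, 23, 25, 26, 32).
p = 9/34 = 0.264705… ≈ 0.2647 (to 4 d.p.).

0.2647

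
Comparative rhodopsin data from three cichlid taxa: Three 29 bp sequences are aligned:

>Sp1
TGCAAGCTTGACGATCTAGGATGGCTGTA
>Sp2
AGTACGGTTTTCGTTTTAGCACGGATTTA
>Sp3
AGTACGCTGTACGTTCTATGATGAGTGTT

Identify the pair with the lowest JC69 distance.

Sp1 and Sp3

Sp1–Sp2: 12/29 differ, p = 0.414, d = 0.602.
Sp1–Sp3: 10/29 differ, p = 0.345, d = 0.462.
Sp2–Sp3: 11/29 differ, p = 0.379, d = 0.529.
The smallest distance is between Sp1 and Sp3.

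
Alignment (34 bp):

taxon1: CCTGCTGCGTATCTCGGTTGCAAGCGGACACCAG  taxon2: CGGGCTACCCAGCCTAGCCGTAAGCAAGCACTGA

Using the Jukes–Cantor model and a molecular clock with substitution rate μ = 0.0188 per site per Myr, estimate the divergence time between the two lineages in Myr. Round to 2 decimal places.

24.41

The sequences differ at 18 of 34 sites, so p = 18/34 ≈ 0.529412.
d = −(3/4) ln(1 − 4p/3) = −0.75 ln(1 − 0.705883) = −0.75 ln(0.294117)
  = −0.75 × (-1.223778) = 0.917834 substitutions/site.
Under a molecular clock d = 2μt, so t = d/(2μ) = 0.917834 / (2 × 0.0188) = 24.41 Myr.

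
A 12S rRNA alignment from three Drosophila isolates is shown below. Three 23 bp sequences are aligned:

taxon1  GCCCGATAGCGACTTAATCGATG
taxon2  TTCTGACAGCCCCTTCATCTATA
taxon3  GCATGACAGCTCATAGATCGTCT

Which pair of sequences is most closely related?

taxon1 and taxon2

taxon1–taxon2: 9/23 differ, p = 0.391, d = 0.553.
taxon1–taxon3: 11/23 differ, p = 0.478, d = 0.761.
taxon2–taxon3: 11/23 differ, p = 0.478, d = 0.761.
The smallest distance is between taxon1 and taxon2.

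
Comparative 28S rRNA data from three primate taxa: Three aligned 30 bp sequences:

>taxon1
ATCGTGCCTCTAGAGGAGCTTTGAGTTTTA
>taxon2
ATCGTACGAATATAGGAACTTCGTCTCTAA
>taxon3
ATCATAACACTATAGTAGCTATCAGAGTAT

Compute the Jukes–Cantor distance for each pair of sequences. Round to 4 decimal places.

d(taxon1,taxon2) = 0.5034, d(taxon1,taxon3) = 0.5716, d(taxon2,taxon3) = 0.7301

taxon1–taxon2: 11/30 sites differ → p ≈ 0.366667, d = −0.75 ln(1 − 0.488889) = 0.503376 ≈ 0.5034.
taxon1–taxon3: 12/30 sites differ → p = 0.4, d = −0.75 ln(1 − 0.533333) = 0.571605 ≈ 0.5716.
taxon2–taxon3: 14/30 sites differ → p ≈ 0.466667, d = −0.75 ln(1 − 0.622223) = 0.730088 ≈ 0.7301.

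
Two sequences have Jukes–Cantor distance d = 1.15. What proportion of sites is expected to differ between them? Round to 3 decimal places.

p = (3/4)(1 − e^(−4d/3)) = 0.75 × (1 − e^(-1.533333)) = 0.75 × (1 − 0.215815) = 0.588139.

0.588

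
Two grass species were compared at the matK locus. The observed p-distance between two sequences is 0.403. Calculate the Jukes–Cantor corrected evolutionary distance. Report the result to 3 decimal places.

d = −(3/4) ln(1 − 4p/3) = −0.75 ln(1 − 0.537333) = −0.75 ln(0.462667)
  = −0.75 × (-0.770748) = 0.578061 substitutions/site.

0.578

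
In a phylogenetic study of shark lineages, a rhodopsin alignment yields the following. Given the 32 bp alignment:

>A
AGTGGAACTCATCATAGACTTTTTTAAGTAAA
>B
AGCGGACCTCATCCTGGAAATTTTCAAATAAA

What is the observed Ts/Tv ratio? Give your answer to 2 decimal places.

1.00

Transitions are A↔G and C↔T; transversions are all other mismatches.
Transitions: 4. Transversions: 4.
R = 4/4 = 1.00.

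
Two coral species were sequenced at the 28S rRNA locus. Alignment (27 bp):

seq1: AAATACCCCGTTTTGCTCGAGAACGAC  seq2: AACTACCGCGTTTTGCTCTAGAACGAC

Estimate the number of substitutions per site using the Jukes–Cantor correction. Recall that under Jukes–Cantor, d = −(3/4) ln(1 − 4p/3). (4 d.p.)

0.1203

The sequences differ at 3 of 27 sites (3, 8, 19), so p = 3/27 ≈ 0.111111.
d = −(3/4) ln(1 − 4p/3) = −0.75 ln(1 − 0.148148) = −0.75 ln(0.851852)
  = −0.75 × (-0.160342) = 0.120257 substitutions/site.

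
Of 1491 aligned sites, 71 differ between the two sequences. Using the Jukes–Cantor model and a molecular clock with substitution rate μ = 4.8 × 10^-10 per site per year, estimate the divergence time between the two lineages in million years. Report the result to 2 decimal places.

p = 71/1491 ≈ 0.047619.
d = −(3/4) ln(1 − 4p/3) = −0.75 ln(1 − 0.063492) = −0.75 ln(0.936508)
  = −0.75 × (-0.065597) = 0.049198 substitutions/site.
Under a molecular clock d = 2μt, so t = d/(2μ) = 0.049198 / (2 × 4.8 × 10^-10) = 51.25 million years.

51.25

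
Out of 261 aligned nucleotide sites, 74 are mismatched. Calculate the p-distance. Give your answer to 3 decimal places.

0.284

p = 74/261 = 0.283524… ≈ 0.284 (to 3 d.p.).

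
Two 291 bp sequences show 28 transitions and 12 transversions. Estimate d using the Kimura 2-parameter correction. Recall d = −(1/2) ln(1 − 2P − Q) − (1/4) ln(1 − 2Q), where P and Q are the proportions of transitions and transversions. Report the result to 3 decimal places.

0.155

P = 28/291 ≈ 0.09622 and Q = 12/291 ≈ 0.041237.
Under the Kimura two-parameter model, d = −½ ln(1 − 2P − Q) − ¼ ln(1 − 2Q).
1 − 2P − Q = 0.766323, giving −½ ln(0.766323) = 0.133076.
1 − 2Q = 0.917526, giving −¼ ln(0.917526) = 0.021519.
d = 0.133076 + 0.021519 = 0.154595.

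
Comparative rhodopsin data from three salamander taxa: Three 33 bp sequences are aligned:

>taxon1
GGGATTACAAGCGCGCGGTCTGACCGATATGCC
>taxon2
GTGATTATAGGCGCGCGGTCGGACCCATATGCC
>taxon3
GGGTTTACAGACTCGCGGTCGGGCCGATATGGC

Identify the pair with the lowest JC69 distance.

taxon1 and taxon2

taxon1–taxon2: 5/33 differ, p = 0.152, d = 0.169.
taxon1–taxon3: 7/33 differ, p = 0.212, d = 0.249.
taxon2–taxon3: 8/33 differ, p = 0.242, d = 0.293.
The smallest distance is between taxon1 and taxon2.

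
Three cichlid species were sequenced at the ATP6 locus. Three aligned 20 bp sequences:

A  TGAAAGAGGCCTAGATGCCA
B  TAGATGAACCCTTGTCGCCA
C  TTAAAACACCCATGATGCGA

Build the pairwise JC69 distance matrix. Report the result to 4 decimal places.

d(A,B) = 0.5716, d(A,C) = 0.5716, d(B,C) = 0.6872

A–B: 8/20 sites differ → p = 0.4, d = −0.75 ln(1 − 0.533333) = 0.571605 ≈ 0.5716.
A–C: 8/20 sites differ → p = 0.4, d = −0.75 ln(1 − 0.533333) = 0.571605 ≈ 0.5716.
B–C: 9/20 sites differ → p = 0.45, d = −0.75 ln(1 − 0.6) = 0.687218 ≈ 0.6872.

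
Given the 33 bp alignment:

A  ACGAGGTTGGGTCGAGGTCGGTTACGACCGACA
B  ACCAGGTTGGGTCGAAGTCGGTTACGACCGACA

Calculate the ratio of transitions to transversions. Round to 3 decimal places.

Transitions are A↔G and C↔T; transversions are all other mismatches.
Transitions: 1. Transversions: 1.
R = 1/1 = 1.000.

1.000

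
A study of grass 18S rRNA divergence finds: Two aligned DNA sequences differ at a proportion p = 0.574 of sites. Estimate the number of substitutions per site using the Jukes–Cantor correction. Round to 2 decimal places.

d = −(3/4) ln(1 − 4p/3) = −0.75 ln(1 − 0.765333) = −0.75 ln(0.234667)
  = −0.75 × (-1.449588) = 1.087191 substitutions/site.

1.09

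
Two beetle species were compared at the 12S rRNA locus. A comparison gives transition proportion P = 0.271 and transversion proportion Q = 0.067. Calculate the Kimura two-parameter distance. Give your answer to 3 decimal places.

Under the Kimura two-parameter model, d = −½ ln(1 − 2P − Q) − ¼ ln(1 − 2Q).
1 − 2P − Q = 0.391, giving −½ ln(0.391) = 0.469524.
1 − 2Q = 0.866, giving −¼ ln(0.866) = 0.035968.
d = 0.469524 + 0.035968 = 0.505492.

0.505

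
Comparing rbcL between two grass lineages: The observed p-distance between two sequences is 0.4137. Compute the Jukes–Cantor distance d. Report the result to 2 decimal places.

0.60

d = −(3/4) ln(1 − 4p/3) = −0.75 ln(1 − 0.5516) = −0.75 ln(0.4484)
  = −0.75 × (-0.802070) = 0.601553 substitutions/site.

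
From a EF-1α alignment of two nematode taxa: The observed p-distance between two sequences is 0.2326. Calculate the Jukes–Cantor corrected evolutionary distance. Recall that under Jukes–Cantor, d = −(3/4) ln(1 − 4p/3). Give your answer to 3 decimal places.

0.278

d = −(3/4) ln(1 − 4p/3) = −0.75 ln(1 − 0.310133) = −0.75 ln(0.689867)
  = −0.75 × (-0.371256) = 0.278442 substitutions/site.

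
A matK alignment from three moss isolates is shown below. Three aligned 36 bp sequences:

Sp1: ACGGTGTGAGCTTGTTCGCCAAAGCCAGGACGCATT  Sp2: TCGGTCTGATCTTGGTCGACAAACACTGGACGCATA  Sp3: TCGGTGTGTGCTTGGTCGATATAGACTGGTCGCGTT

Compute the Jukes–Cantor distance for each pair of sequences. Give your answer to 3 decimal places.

Sp1–Sp2: 9/36 sites differ → p = 0.25, d = −0.75 ln(1 − 0.333333) = 0.304098 ≈ 0.304.
Sp1–Sp3: 10/36 sites differ → p ≈ 0.277778, d = −0.75 ln(1 − 0.370371) = 0.346968 ≈ 0.347.
Sp2–Sp3: 9/36 sites differ → p = 0.25, d = −0.75 ln(1 − 0.333333) = 0.304098 ≈ 0.304.

d(Sp1,Sp2) = 0.304, d(Sp1,Sp3) = 0.347, d(Sp2,Sp3) = 0.304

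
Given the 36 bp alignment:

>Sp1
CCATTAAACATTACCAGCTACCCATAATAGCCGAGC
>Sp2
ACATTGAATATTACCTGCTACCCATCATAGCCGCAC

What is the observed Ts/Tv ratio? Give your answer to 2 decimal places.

0.75

Transitions are A↔G and C↔T; transversions are all other mismatches.
Transitions: 3. Transversions: 4.
R = 3/4 = 0.75.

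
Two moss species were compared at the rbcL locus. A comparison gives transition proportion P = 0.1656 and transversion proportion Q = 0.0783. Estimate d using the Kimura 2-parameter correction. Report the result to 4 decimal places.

Under the Kimura two-parameter model, d = −½ ln(1 − 2P − Q) − ¼ ln(1 − 2Q).
1 − 2P − Q = 0.5905, giving −½ ln(0.5905) = 0.263393.
1 − 2Q = 0.8434, giving −¼ ln(0.8434) = 0.042578.
d = 0.263393 + 0.042578 = 0.305971.

0.3060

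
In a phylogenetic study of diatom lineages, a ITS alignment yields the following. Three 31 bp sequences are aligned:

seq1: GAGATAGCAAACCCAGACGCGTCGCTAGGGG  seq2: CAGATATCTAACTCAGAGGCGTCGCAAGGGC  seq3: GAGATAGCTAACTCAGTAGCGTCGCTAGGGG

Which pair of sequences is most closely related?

seq1 and seq3

seq1–seq2: 7/31 differ, p = 0.226, d = 0.269.
seq1–seq3: 4/31 differ, p = 0.129, d = 0.142.
seq2–seq3: 6/31 differ, p = 0.194, d = 0.224.
The smallest distance is between seq1 and seq3.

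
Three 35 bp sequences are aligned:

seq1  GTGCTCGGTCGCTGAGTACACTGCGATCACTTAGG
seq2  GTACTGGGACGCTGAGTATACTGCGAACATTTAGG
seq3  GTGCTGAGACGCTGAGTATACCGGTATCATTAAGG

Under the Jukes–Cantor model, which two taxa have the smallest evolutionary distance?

seq1 and seq2

seq1–seq2: 6/35 differ, p = 0.171, d = 0.195.
seq1–seq3: 9/35 differ, p = 0.257, d = 0.315.
seq2–seq3: 7/35 differ, p = 0.200, d = 0.233.
The smallest distance is between seq1 and seq2.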